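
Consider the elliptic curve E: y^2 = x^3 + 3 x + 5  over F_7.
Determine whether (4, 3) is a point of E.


Check whether y^2 = x^3 + 3 x + 5 (mod 7) for (x, y) = (4, 3).
LHS: y^2 = 3^2 mod 7 = 2
RHS: x^3 + 3 x + 5 = 4^3 + 3*4 + 5 mod 7 = 4
LHS != RHS

No, not on the curve


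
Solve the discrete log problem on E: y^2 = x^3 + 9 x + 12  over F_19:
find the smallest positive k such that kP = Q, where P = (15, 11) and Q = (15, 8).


Enumerate multiples of P until we hit Q = (15, 8):
  1P = (15, 11)
  2P = (8, 8)
  3P = (2, 0)
  4P = (8, 11)
  5P = (15, 8)
Match found at i = 5.

k = 5


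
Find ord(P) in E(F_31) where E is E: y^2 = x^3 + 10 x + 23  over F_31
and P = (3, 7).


Compute successive multiples of P until we hit O:
  1P = (3, 7)
  2P = (10, 21)
  3P = (22, 17)
  4P = (11, 10)
  5P = (6, 19)
  6P = (7, 8)
  7P = (23, 19)
  8P = (19, 2)
  ... (continuing to 33P)
  33P = O

ord(P) = 33


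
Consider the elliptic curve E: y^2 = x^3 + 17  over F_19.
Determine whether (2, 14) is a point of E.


Check whether y^2 = x^3 + 0 x + 17 (mod 19) for (x, y) = (2, 14).
LHS: y^2 = 14^2 mod 19 = 6
RHS: x^3 + 0 x + 17 = 2^3 + 0*2 + 17 mod 19 = 6
LHS = RHS

Yes, on the curve


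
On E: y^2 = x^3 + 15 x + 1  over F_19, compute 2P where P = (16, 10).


Doubling: s = (3 x1^2 + a) / (2 y1)
s = (3*16^2 + 15) / (2*10) mod 19 = 4
x3 = s^2 - 2 x1 mod 19 = 4^2 - 2*16 = 3
y3 = s (x1 - x3) - y1 mod 19 = 4 * (16 - 3) - 10 = 4

2P = (3, 4)


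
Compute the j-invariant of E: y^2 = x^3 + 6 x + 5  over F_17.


Delta = -16(4 a^3 + 27 b^2) mod 17 = 9
-1728 * (4 a)^3 = -1728 * (4*6)^3 mod 17 = 1
j = 1 * 9^(-1) mod 17 = 2

j = 2 (mod 17)


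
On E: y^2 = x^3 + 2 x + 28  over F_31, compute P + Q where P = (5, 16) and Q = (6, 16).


P != Q, so use the chord formula.
s = (y2 - y1) / (x2 - x1) = (0) / (1) mod 31 = 0
x3 = s^2 - x1 - x2 mod 31 = 0^2 - 5 - 6 = 20
y3 = s (x1 - x3) - y1 mod 31 = 0 * (5 - 20) - 16 = 15

P + Q = (20, 15)


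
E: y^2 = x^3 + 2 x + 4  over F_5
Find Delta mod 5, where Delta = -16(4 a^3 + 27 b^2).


4 a^3 + 27 b^2 = 4*2^3 + 27*4^2 = 32 + 432 = 464
Delta = -16 * (464) = -7424
Delta mod 5 = 1

Delta = 1 (mod 5)


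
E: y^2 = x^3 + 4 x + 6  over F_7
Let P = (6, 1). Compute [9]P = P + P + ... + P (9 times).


k = 9 = 1001_2 (binary, LSB first: 1001)
Double-and-add from P = (6, 1):
  bit 0 = 1: acc = O + (6, 1) = (6, 1)
  bit 1 = 0: acc unchanged = (6, 1)
  bit 2 = 0: acc unchanged = (6, 1)
  bit 3 = 1: acc = (6, 1) + (1, 2) = (2, 1)

9P = (2, 1)


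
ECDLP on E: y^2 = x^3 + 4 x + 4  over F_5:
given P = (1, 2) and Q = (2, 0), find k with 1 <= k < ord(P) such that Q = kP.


Enumerate multiples of P until we hit Q = (2, 0):
  1P = (1, 2)
  2P = (2, 0)
Match found at i = 2.

k = 2


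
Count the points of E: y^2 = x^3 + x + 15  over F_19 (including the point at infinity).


For each x in F_19, count y with y^2 = x^3 + 1 x + 15 mod 19:
  x = 1: RHS = 17, y in [6, 13]  -> 2 point(s)
  x = 2: RHS = 6, y in [5, 14]  -> 2 point(s)
  x = 3: RHS = 7, y in [8, 11]  -> 2 point(s)
  x = 4: RHS = 7, y in [8, 11]  -> 2 point(s)
  x = 6: RHS = 9, y in [3, 16]  -> 2 point(s)
  x = 7: RHS = 4, y in [2, 17]  -> 2 point(s)
  x = 12: RHS = 7, y in [8, 11]  -> 2 point(s)
  x = 15: RHS = 4, y in [2, 17]  -> 2 point(s)
  x = 16: RHS = 4, y in [2, 17]  -> 2 point(s)
  x = 17: RHS = 5, y in [9, 10]  -> 2 point(s)
Affine points: 20. Add the point at infinity: total = 21.

#E(F_19) = 21


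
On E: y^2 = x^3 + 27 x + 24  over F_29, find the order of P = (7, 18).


Compute successive multiples of P until we hit O:
  1P = (7, 18)
  2P = (15, 11)
  3P = (20, 26)
  4P = (24, 5)
  5P = (3, 25)
  6P = (13, 7)
  7P = (18, 7)
  8P = (5, 9)
  ... (continuing to 39P)
  39P = O

ord(P) = 39


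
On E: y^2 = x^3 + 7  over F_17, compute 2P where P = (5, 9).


Doubling: s = (3 x1^2 + a) / (2 y1)
s = (3*5^2 + 0) / (2*9) mod 17 = 7
x3 = s^2 - 2 x1 mod 17 = 7^2 - 2*5 = 5
y3 = s (x1 - x3) - y1 mod 17 = 7 * (5 - 5) - 9 = 8

2P = (5, 8)


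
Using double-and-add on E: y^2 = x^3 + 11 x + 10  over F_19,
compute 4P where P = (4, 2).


k = 4 = 100_2 (binary, LSB first: 001)
Double-and-add from P = (4, 2):
  bit 0 = 0: acc unchanged = O
  bit 1 = 0: acc unchanged = O
  bit 2 = 1: acc = O + (6, 8) = (6, 8)

4P = (6, 8)


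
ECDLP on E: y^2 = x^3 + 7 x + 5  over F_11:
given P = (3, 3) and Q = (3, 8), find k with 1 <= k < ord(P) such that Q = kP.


Enumerate multiples of P until we hit Q = (3, 8):
  1P = (3, 3)
  2P = (9, 7)
  3P = (8, 1)
  4P = (5, 0)
  5P = (8, 10)
  6P = (9, 4)
  7P = (3, 8)
Match found at i = 7.

k = 7


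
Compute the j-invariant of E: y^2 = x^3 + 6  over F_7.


Delta = -16(4 a^3 + 27 b^2) mod 7 = 2
-1728 * (4 a)^3 = -1728 * (4*0)^3 mod 7 = 0
j = 0 * 2^(-1) mod 7 = 0

j = 0 (mod 7)


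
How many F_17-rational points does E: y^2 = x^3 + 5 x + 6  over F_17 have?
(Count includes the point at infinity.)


For each x in F_17, count y with y^2 = x^3 + 5 x + 6 mod 17:
  x = 9: RHS = 15, y in [7, 10]  -> 2 point(s)
  x = 10: RHS = 2, y in [6, 11]  -> 2 point(s)
  x = 11: RHS = 15, y in [7, 10]  -> 2 point(s)
  x = 12: RHS = 9, y in [3, 14]  -> 2 point(s)
  x = 14: RHS = 15, y in [7, 10]  -> 2 point(s)
  x = 16: RHS = 0, y in [0]  -> 1 point(s)
Affine points: 11. Add the point at infinity: total = 12.

#E(F_17) = 12


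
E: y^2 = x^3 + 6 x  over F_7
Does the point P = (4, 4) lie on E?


Check whether y^2 = x^3 + 6 x + 0 (mod 7) for (x, y) = (4, 4).
LHS: y^2 = 4^2 mod 7 = 2
RHS: x^3 + 6 x + 0 = 4^3 + 6*4 + 0 mod 7 = 4
LHS != RHS

No, not on the curve


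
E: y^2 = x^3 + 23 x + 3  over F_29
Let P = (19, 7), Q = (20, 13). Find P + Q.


P != Q, so use the chord formula.
s = (y2 - y1) / (x2 - x1) = (6) / (1) mod 29 = 6
x3 = s^2 - x1 - x2 mod 29 = 6^2 - 19 - 20 = 26
y3 = s (x1 - x3) - y1 mod 29 = 6 * (19 - 26) - 7 = 9

P + Q = (26, 9)


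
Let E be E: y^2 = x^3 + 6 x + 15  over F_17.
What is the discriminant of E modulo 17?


4 a^3 + 27 b^2 = 4*6^3 + 27*15^2 = 864 + 6075 = 6939
Delta = -16 * (6939) = -111024
Delta mod 17 = 3

Delta = 3 (mod 17)


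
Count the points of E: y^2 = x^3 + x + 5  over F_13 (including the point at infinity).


For each x in F_13, count y with y^2 = x^3 + 1 x + 5 mod 13:
  x = 3: RHS = 9, y in [3, 10]  -> 2 point(s)
  x = 7: RHS = 4, y in [2, 11]  -> 2 point(s)
  x = 10: RHS = 1, y in [1, 12]  -> 2 point(s)
  x = 12: RHS = 3, y in [4, 9]  -> 2 point(s)
Affine points: 8. Add the point at infinity: total = 9.

#E(F_13) = 9


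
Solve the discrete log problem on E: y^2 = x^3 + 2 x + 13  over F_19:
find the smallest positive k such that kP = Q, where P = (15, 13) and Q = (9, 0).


Enumerate multiples of P until we hit Q = (9, 0):
  1P = (15, 13)
  2P = (9, 0)
Match found at i = 2.

k = 2


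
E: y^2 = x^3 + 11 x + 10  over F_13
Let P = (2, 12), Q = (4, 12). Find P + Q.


P != Q, so use the chord formula.
s = (y2 - y1) / (x2 - x1) = (0) / (2) mod 13 = 0
x3 = s^2 - x1 - x2 mod 13 = 0^2 - 2 - 4 = 7
y3 = s (x1 - x3) - y1 mod 13 = 0 * (2 - 7) - 12 = 1

P + Q = (7, 1)


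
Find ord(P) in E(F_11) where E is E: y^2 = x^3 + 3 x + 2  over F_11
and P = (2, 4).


Compute successive multiples of P until we hit O:
  1P = (2, 4)
  2P = (10, 3)
  3P = (4, 10)
  4P = (3, 4)
  5P = (6, 7)
  6P = (7, 6)
  7P = (7, 5)
  8P = (6, 4)
  ... (continuing to 13P)
  13P = O

ord(P) = 13


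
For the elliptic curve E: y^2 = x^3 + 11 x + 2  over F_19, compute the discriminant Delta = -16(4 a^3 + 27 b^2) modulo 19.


4 a^3 + 27 b^2 = 4*11^3 + 27*2^2 = 5324 + 108 = 5432
Delta = -16 * (5432) = -86912
Delta mod 19 = 13

Delta = 13 (mod 19)


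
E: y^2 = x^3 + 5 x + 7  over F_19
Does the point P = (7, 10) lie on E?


Check whether y^2 = x^3 + 5 x + 7 (mod 19) for (x, y) = (7, 10).
LHS: y^2 = 10^2 mod 19 = 5
RHS: x^3 + 5 x + 7 = 7^3 + 5*7 + 7 mod 19 = 5
LHS = RHS

Yes, on the curve


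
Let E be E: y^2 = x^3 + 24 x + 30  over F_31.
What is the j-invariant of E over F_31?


Delta = -16(4 a^3 + 27 b^2) mod 31 = 6
-1728 * (4 a)^3 = -1728 * (4*24)^3 mod 31 = 30
j = 30 * 6^(-1) mod 31 = 5

j = 5 (mod 31)


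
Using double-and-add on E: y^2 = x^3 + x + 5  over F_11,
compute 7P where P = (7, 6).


k = 7 = 111_2 (binary, LSB first: 111)
Double-and-add from P = (7, 6):
  bit 0 = 1: acc = O + (7, 6) = (7, 6)
  bit 1 = 1: acc = (7, 6) + (0, 7) = (2, 9)
  bit 2 = 1: acc = (2, 9) + (5, 6) = (5, 5)

7P = (5, 5)


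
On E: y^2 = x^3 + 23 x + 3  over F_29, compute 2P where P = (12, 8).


Doubling: s = (3 x1^2 + a) / (2 y1)
s = (3*12^2 + 23) / (2*8) mod 29 = 23
x3 = s^2 - 2 x1 mod 29 = 23^2 - 2*12 = 12
y3 = s (x1 - x3) - y1 mod 29 = 23 * (12 - 12) - 8 = 21

2P = (12, 21)


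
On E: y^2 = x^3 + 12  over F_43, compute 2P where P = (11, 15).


Doubling: s = (3 x1^2 + a) / (2 y1)
s = (3*11^2 + 0) / (2*15) mod 43 = 25
x3 = s^2 - 2 x1 mod 43 = 25^2 - 2*11 = 1
y3 = s (x1 - x3) - y1 mod 43 = 25 * (11 - 1) - 15 = 20

2P = (1, 20)


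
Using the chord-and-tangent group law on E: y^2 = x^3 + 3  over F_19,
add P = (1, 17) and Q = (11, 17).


P != Q, so use the chord formula.
s = (y2 - y1) / (x2 - x1) = (0) / (10) mod 19 = 0
x3 = s^2 - x1 - x2 mod 19 = 0^2 - 1 - 11 = 7
y3 = s (x1 - x3) - y1 mod 19 = 0 * (1 - 7) - 17 = 2

P + Q = (7, 2)


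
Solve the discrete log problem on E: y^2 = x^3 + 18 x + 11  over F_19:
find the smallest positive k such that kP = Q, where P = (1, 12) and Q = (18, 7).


Enumerate multiples of P until we hit Q = (18, 7):
  1P = (1, 12)
  2P = (5, 13)
  3P = (0, 12)
  4P = (18, 7)
Match found at i = 4.

k = 4


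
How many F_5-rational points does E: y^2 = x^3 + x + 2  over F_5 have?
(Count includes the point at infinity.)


For each x in F_5, count y with y^2 = x^3 + 1 x + 2 mod 5:
  x = 1: RHS = 4, y in [2, 3]  -> 2 point(s)
  x = 4: RHS = 0, y in [0]  -> 1 point(s)
Affine points: 3. Add the point at infinity: total = 4.

#E(F_5) = 4


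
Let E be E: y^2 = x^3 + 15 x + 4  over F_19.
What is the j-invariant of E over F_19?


Delta = -16(4 a^3 + 27 b^2) mod 19 = 15
-1728 * (4 a)^3 = -1728 * (4*15)^3 mod 19 = 8
j = 8 * 15^(-1) mod 19 = 17

j = 17 (mod 19)


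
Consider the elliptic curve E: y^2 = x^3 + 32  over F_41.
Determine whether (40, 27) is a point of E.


Check whether y^2 = x^3 + 0 x + 32 (mod 41) for (x, y) = (40, 27).
LHS: y^2 = 27^2 mod 41 = 32
RHS: x^3 + 0 x + 32 = 40^3 + 0*40 + 32 mod 41 = 31
LHS != RHS

No, not on the curve


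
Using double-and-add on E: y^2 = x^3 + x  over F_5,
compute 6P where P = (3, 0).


k = 6 = 110_2 (binary, LSB first: 011)
Double-and-add from P = (3, 0):
  bit 0 = 0: acc unchanged = O
  bit 1 = 1: acc = O + O = O
  bit 2 = 1: acc = O + O = O

6P = O


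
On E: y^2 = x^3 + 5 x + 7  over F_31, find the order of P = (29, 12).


Compute successive multiples of P until we hit O:
  1P = (29, 12)
  2P = (8, 30)
  3P = (27, 4)
  4P = (22, 16)
  5P = (5, 23)
  6P = (2, 26)
  7P = (20, 4)
  8P = (18, 15)
  ... (continuing to 36P)
  36P = O

ord(P) = 36


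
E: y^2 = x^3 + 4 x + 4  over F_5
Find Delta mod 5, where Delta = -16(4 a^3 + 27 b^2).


4 a^3 + 27 b^2 = 4*4^3 + 27*4^2 = 256 + 432 = 688
Delta = -16 * (688) = -11008
Delta mod 5 = 2

Delta = 2 (mod 5)


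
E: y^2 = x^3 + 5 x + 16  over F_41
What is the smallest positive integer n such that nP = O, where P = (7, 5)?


Compute successive multiples of P until we hit O:
  1P = (7, 5)
  2P = (35, 4)
  3P = (32, 12)
  4P = (11, 7)
  5P = (13, 33)
  6P = (20, 30)
  7P = (16, 25)
  8P = (28, 3)
  ... (continuing to 24P)
  24P = O

ord(P) = 24


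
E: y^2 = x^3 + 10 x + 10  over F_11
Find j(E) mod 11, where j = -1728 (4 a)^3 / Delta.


Delta = -16(4 a^3 + 27 b^2) mod 11 = 6
-1728 * (4 a)^3 = -1728 * (4*10)^3 mod 11 = 9
j = 9 * 6^(-1) mod 11 = 7

j = 7 (mod 11)


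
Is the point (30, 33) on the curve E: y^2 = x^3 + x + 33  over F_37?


Check whether y^2 = x^3 + 1 x + 33 (mod 37) for (x, y) = (30, 33).
LHS: y^2 = 33^2 mod 37 = 16
RHS: x^3 + 1 x + 33 = 30^3 + 1*30 + 33 mod 37 = 16
LHS = RHS

Yes, on the curve


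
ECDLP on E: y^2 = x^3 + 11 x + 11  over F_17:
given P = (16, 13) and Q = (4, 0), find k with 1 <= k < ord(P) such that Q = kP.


Enumerate multiples of P until we hit Q = (4, 0):
  1P = (16, 13)
  2P = (4, 0)
Match found at i = 2.

k = 2


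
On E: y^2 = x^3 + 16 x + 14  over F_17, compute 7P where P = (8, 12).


k = 7 = 111_2 (binary, LSB first: 111)
Double-and-add from P = (8, 12):
  bit 0 = 1: acc = O + (8, 12) = (8, 12)
  bit 1 = 1: acc = (8, 12) + (10, 16) = (3, 15)
  bit 2 = 1: acc = (3, 15) + (5, 10) = (11, 5)

7P = (11, 5)


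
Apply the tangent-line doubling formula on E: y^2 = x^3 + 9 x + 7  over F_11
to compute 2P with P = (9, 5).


Doubling: s = (3 x1^2 + a) / (2 y1)
s = (3*9^2 + 9) / (2*5) mod 11 = 1
x3 = s^2 - 2 x1 mod 11 = 1^2 - 2*9 = 5
y3 = s (x1 - x3) - y1 mod 11 = 1 * (9 - 5) - 5 = 10

2P = (5, 10)


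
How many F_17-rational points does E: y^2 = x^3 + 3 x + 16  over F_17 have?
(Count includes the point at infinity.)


For each x in F_17, count y with y^2 = x^3 + 3 x + 16 mod 17:
  x = 0: RHS = 16, y in [4, 13]  -> 2 point(s)
  x = 2: RHS = 13, y in [8, 9]  -> 2 point(s)
  x = 3: RHS = 1, y in [1, 16]  -> 2 point(s)
  x = 8: RHS = 8, y in [5, 12]  -> 2 point(s)
  x = 10: RHS = 9, y in [3, 14]  -> 2 point(s)
  x = 13: RHS = 8, y in [5, 12]  -> 2 point(s)
  x = 15: RHS = 2, y in [6, 11]  -> 2 point(s)
Affine points: 14. Add the point at infinity: total = 15.

#E(F_17) = 15


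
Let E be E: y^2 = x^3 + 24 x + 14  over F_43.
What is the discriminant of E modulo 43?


4 a^3 + 27 b^2 = 4*24^3 + 27*14^2 = 55296 + 5292 = 60588
Delta = -16 * (60588) = -969408
Delta mod 43 = 27

Delta = 27 (mod 43)


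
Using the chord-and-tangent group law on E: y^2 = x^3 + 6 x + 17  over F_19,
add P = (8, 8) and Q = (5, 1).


P != Q, so use the chord formula.
s = (y2 - y1) / (x2 - x1) = (12) / (16) mod 19 = 15
x3 = s^2 - x1 - x2 mod 19 = 15^2 - 8 - 5 = 3
y3 = s (x1 - x3) - y1 mod 19 = 15 * (8 - 3) - 8 = 10

P + Q = (3, 10)


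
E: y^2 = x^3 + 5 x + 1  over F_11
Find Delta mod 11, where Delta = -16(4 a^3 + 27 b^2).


4 a^3 + 27 b^2 = 4*5^3 + 27*1^2 = 500 + 27 = 527
Delta = -16 * (527) = -8432
Delta mod 11 = 5

Delta = 5 (mod 11)


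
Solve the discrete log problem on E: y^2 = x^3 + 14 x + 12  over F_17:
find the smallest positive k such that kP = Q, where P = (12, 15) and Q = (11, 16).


Enumerate multiples of P until we hit Q = (11, 16):
  1P = (12, 15)
  2P = (11, 1)
  3P = (3, 9)
  4P = (10, 9)
  5P = (4, 9)
  6P = (9, 0)
  7P = (4, 8)
  8P = (10, 8)
  9P = (3, 8)
  10P = (11, 16)
Match found at i = 10.

k = 10


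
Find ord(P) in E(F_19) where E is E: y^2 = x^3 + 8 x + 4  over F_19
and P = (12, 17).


Compute successive multiples of P until we hit O:
  1P = (12, 17)
  2P = (11, 6)
  3P = (3, 6)
  4P = (13, 5)
  5P = (5, 13)
  6P = (0, 17)
  7P = (7, 2)
  8P = (9, 11)
  ... (continuing to 23P)
  23P = O

ord(P) = 23


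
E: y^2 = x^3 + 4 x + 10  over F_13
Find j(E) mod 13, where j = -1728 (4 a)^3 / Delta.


Delta = -16(4 a^3 + 27 b^2) mod 13 = 11
-1728 * (4 a)^3 = -1728 * (4*4)^3 mod 13 = 1
j = 1 * 11^(-1) mod 13 = 6

j = 6 (mod 13)


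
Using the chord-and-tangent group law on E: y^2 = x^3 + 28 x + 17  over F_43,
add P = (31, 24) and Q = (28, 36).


P != Q, so use the chord formula.
s = (y2 - y1) / (x2 - x1) = (12) / (40) mod 43 = 39
x3 = s^2 - x1 - x2 mod 43 = 39^2 - 31 - 28 = 0
y3 = s (x1 - x3) - y1 mod 43 = 39 * (31 - 0) - 24 = 24

P + Q = (0, 24)


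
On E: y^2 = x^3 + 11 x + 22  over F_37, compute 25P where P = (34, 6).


k = 25 = 11001_2 (binary, LSB first: 10011)
Double-and-add from P = (34, 6):
  bit 0 = 1: acc = O + (34, 6) = (34, 6)
  bit 1 = 0: acc unchanged = (34, 6)
  bit 2 = 0: acc unchanged = (34, 6)
  bit 3 = 1: acc = (34, 6) + (30, 3) = (36, 11)
  bit 4 = 1: acc = (36, 11) + (25, 30) = (1, 16)

25P = (1, 16)


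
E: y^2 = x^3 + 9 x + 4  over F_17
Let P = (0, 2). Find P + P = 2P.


Doubling: s = (3 x1^2 + a) / (2 y1)
s = (3*0^2 + 9) / (2*2) mod 17 = 15
x3 = s^2 - 2 x1 mod 17 = 15^2 - 2*0 = 4
y3 = s (x1 - x3) - y1 mod 17 = 15 * (0 - 4) - 2 = 6

2P = (4, 6)


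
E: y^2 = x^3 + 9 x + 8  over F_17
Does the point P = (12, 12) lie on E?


Check whether y^2 = x^3 + 9 x + 8 (mod 17) for (x, y) = (12, 12).
LHS: y^2 = 12^2 mod 17 = 8
RHS: x^3 + 9 x + 8 = 12^3 + 9*12 + 8 mod 17 = 8
LHS = RHS

Yes, on the curve


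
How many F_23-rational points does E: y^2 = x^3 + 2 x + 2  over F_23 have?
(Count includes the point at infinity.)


For each x in F_23, count y with y^2 = x^3 + 2 x + 2 mod 23:
  x = 0: RHS = 2, y in [5, 18]  -> 2 point(s)
  x = 3: RHS = 12, y in [9, 14]  -> 2 point(s)
  x = 6: RHS = 0, y in [0]  -> 1 point(s)
  x = 8: RHS = 1, y in [1, 22]  -> 2 point(s)
  x = 9: RHS = 13, y in [6, 17]  -> 2 point(s)
  x = 12: RHS = 6, y in [11, 12]  -> 2 point(s)
  x = 15: RHS = 3, y in [7, 16]  -> 2 point(s)
  x = 16: RHS = 13, y in [6, 17]  -> 2 point(s)
  x = 17: RHS = 4, y in [2, 21]  -> 2 point(s)
  x = 21: RHS = 13, y in [6, 17]  -> 2 point(s)
Affine points: 19. Add the point at infinity: total = 20.

#E(F_23) = 20


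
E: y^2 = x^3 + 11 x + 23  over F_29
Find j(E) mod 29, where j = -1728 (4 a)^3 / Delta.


Delta = -16(4 a^3 + 27 b^2) mod 29 = 10
-1728 * (4 a)^3 = -1728 * (4*11)^3 mod 29 = 16
j = 16 * 10^(-1) mod 29 = 19

j = 19 (mod 29)


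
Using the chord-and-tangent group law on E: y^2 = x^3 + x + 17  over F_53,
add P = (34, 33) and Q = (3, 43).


P != Q, so use the chord formula.
s = (y2 - y1) / (x2 - x1) = (10) / (22) mod 53 = 39
x3 = s^2 - x1 - x2 mod 53 = 39^2 - 34 - 3 = 0
y3 = s (x1 - x3) - y1 mod 53 = 39 * (34 - 0) - 33 = 21

P + Q = (0, 21)


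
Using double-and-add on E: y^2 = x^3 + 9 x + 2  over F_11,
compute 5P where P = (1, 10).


k = 5 = 101_2 (binary, LSB first: 101)
Double-and-add from P = (1, 10):
  bit 0 = 1: acc = O + (1, 10) = (1, 10)
  bit 1 = 0: acc unchanged = (1, 10)
  bit 2 = 1: acc = (1, 10) + (1, 10) = (1, 1)

5P = (1, 1)


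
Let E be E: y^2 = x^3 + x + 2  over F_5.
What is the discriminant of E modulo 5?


4 a^3 + 27 b^2 = 4*1^3 + 27*2^2 = 4 + 108 = 112
Delta = -16 * (112) = -1792
Delta mod 5 = 3

Delta = 3 (mod 5)


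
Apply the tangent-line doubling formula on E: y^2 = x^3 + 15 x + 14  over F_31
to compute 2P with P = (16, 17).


Doubling: s = (3 x1^2 + a) / (2 y1)
s = (3*16^2 + 15) / (2*17) mod 31 = 13
x3 = s^2 - 2 x1 mod 31 = 13^2 - 2*16 = 13
y3 = s (x1 - x3) - y1 mod 31 = 13 * (16 - 13) - 17 = 22

2P = (13, 22)


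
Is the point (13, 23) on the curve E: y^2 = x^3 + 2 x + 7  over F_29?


Check whether y^2 = x^3 + 2 x + 7 (mod 29) for (x, y) = (13, 23).
LHS: y^2 = 23^2 mod 29 = 7
RHS: x^3 + 2 x + 7 = 13^3 + 2*13 + 7 mod 29 = 26
LHS != RHS

No, not on the curve


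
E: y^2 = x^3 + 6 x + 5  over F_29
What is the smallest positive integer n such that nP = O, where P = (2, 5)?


Compute successive multiples of P until we hit O:
  1P = (2, 5)
  2P = (12, 6)
  3P = (24, 16)
  4P = (25, 27)
  5P = (9, 11)
  6P = (14, 22)
  7P = (14, 7)
  8P = (9, 18)
  ... (continuing to 13P)
  13P = O

ord(P) = 13


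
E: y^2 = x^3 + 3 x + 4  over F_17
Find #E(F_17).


For each x in F_17, count y with y^2 = x^3 + 3 x + 4 mod 17:
  x = 0: RHS = 4, y in [2, 15]  -> 2 point(s)
  x = 1: RHS = 8, y in [5, 12]  -> 2 point(s)
  x = 2: RHS = 1, y in [1, 16]  -> 2 point(s)
  x = 5: RHS = 8, y in [5, 12]  -> 2 point(s)
  x = 6: RHS = 0, y in [0]  -> 1 point(s)
  x = 8: RHS = 13, y in [8, 9]  -> 2 point(s)
  x = 11: RHS = 8, y in [5, 12]  -> 2 point(s)
  x = 12: RHS = 0, y in [0]  -> 1 point(s)
  x = 13: RHS = 13, y in [8, 9]  -> 2 point(s)
  x = 14: RHS = 2, y in [6, 11]  -> 2 point(s)
  x = 16: RHS = 0, y in [0]  -> 1 point(s)
Affine points: 19. Add the point at infinity: total = 20.

#E(F_17) = 20


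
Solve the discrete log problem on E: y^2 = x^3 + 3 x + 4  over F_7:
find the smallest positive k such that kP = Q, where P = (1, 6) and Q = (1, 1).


Enumerate multiples of P until we hit Q = (1, 1):
  1P = (1, 6)
  2P = (0, 5)
  3P = (0, 2)
  4P = (1, 1)
Match found at i = 4.

k = 4


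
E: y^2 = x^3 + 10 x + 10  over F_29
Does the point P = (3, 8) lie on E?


Check whether y^2 = x^3 + 10 x + 10 (mod 29) for (x, y) = (3, 8).
LHS: y^2 = 8^2 mod 29 = 6
RHS: x^3 + 10 x + 10 = 3^3 + 10*3 + 10 mod 29 = 9
LHS != RHS

No, not on the curve


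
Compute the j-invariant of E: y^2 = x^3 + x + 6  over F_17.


Delta = -16(4 a^3 + 27 b^2) mod 17 = 7
-1728 * (4 a)^3 = -1728 * (4*1)^3 mod 17 = 10
j = 10 * 7^(-1) mod 17 = 16

j = 16 (mod 17)


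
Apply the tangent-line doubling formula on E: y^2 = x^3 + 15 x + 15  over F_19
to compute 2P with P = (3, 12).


Doubling: s = (3 x1^2 + a) / (2 y1)
s = (3*3^2 + 15) / (2*12) mod 19 = 16
x3 = s^2 - 2 x1 mod 19 = 16^2 - 2*3 = 3
y3 = s (x1 - x3) - y1 mod 19 = 16 * (3 - 3) - 12 = 7

2P = (3, 7)


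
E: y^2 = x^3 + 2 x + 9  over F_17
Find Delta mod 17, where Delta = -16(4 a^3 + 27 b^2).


4 a^3 + 27 b^2 = 4*2^3 + 27*9^2 = 32 + 2187 = 2219
Delta = -16 * (2219) = -35504
Delta mod 17 = 9

Delta = 9 (mod 17)


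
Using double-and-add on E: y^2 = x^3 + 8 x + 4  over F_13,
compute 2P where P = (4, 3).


k = 2 = 10_2 (binary, LSB first: 01)
Double-and-add from P = (4, 3):
  bit 0 = 0: acc unchanged = O
  bit 1 = 1: acc = O + (4, 10) = (4, 10)

2P = (4, 10)


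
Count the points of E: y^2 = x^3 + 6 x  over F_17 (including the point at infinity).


For each x in F_17, count y with y^2 = x^3 + 6 x + 0 mod 17:
  x = 0: RHS = 0, y in [0]  -> 1 point(s)
  x = 5: RHS = 2, y in [6, 11]  -> 2 point(s)
  x = 8: RHS = 16, y in [4, 13]  -> 2 point(s)
  x = 9: RHS = 1, y in [1, 16]  -> 2 point(s)
  x = 12: RHS = 15, y in [7, 10]  -> 2 point(s)
Affine points: 9. Add the point at infinity: total = 10.

#E(F_17) = 10


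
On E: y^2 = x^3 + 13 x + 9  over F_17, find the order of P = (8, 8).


Compute successive multiples of P until we hit O:
  1P = (8, 8)
  2P = (2, 3)
  3P = (11, 15)
  4P = (11, 2)
  5P = (2, 14)
  6P = (8, 9)
  7P = O

ord(P) = 7


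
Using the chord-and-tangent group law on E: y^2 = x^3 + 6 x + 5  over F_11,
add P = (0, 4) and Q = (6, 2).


P != Q, so use the chord formula.
s = (y2 - y1) / (x2 - x1) = (9) / (6) mod 11 = 7
x3 = s^2 - x1 - x2 mod 11 = 7^2 - 0 - 6 = 10
y3 = s (x1 - x3) - y1 mod 11 = 7 * (0 - 10) - 4 = 3

P + Q = (10, 3)


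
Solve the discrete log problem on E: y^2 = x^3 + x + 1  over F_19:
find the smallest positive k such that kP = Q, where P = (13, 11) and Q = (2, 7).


Enumerate multiples of P until we hit Q = (2, 7):
  1P = (13, 11)
  2P = (0, 18)
  3P = (10, 2)
  4P = (5, 13)
  5P = (7, 16)
  6P = (15, 16)
  7P = (2, 7)
Match found at i = 7.

k = 7


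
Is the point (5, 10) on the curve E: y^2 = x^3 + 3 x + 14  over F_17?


Check whether y^2 = x^3 + 3 x + 14 (mod 17) for (x, y) = (5, 10).
LHS: y^2 = 10^2 mod 17 = 15
RHS: x^3 + 3 x + 14 = 5^3 + 3*5 + 14 mod 17 = 1
LHS != RHS

No, not on the curve


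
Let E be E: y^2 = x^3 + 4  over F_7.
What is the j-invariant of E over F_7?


Delta = -16(4 a^3 + 27 b^2) mod 7 = 4
-1728 * (4 a)^3 = -1728 * (4*0)^3 mod 7 = 0
j = 0 * 4^(-1) mod 7 = 0

j = 0 (mod 7)


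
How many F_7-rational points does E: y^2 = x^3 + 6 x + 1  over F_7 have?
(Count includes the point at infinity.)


For each x in F_7, count y with y^2 = x^3 + 6 x + 1 mod 7:
  x = 0: RHS = 1, y in [1, 6]  -> 2 point(s)
  x = 1: RHS = 1, y in [1, 6]  -> 2 point(s)
  x = 2: RHS = 0, y in [0]  -> 1 point(s)
  x = 3: RHS = 4, y in [2, 5]  -> 2 point(s)
  x = 5: RHS = 2, y in [3, 4]  -> 2 point(s)
  x = 6: RHS = 1, y in [1, 6]  -> 2 point(s)
Affine points: 11. Add the point at infinity: total = 12.

#E(F_7) = 12


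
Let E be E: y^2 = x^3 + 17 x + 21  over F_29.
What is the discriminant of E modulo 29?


4 a^3 + 27 b^2 = 4*17^3 + 27*21^2 = 19652 + 11907 = 31559
Delta = -16 * (31559) = -504944
Delta mod 29 = 4

Delta = 4 (mod 29)


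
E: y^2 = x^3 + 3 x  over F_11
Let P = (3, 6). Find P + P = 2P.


Doubling: s = (3 x1^2 + a) / (2 y1)
s = (3*3^2 + 3) / (2*6) mod 11 = 8
x3 = s^2 - 2 x1 mod 11 = 8^2 - 2*3 = 3
y3 = s (x1 - x3) - y1 mod 11 = 8 * (3 - 3) - 6 = 5

2P = (3, 5)


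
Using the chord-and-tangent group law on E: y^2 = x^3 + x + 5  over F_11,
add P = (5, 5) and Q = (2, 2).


P != Q, so use the chord formula.
s = (y2 - y1) / (x2 - x1) = (8) / (8) mod 11 = 1
x3 = s^2 - x1 - x2 mod 11 = 1^2 - 5 - 2 = 5
y3 = s (x1 - x3) - y1 mod 11 = 1 * (5 - 5) - 5 = 6

P + Q = (5, 6)


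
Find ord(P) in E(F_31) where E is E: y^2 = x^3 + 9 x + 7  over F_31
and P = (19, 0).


Compute successive multiples of P until we hit O:
  1P = (19, 0)
  2P = O

ord(P) = 2


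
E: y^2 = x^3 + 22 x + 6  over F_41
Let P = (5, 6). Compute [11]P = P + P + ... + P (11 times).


k = 11 = 1011_2 (binary, LSB first: 1101)
Double-and-add from P = (5, 6):
  bit 0 = 1: acc = O + (5, 6) = (5, 6)
  bit 1 = 1: acc = (5, 6) + (30, 14) = (37, 10)
  bit 2 = 0: acc unchanged = (37, 10)
  bit 3 = 1: acc = (37, 10) + (38, 6) = (23, 16)

11P = (23, 16)


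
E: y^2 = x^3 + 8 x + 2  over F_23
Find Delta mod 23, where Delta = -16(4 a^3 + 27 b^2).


4 a^3 + 27 b^2 = 4*8^3 + 27*2^2 = 2048 + 108 = 2156
Delta = -16 * (2156) = -34496
Delta mod 23 = 4

Delta = 4 (mod 23)


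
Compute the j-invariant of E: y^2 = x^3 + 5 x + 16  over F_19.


Delta = -16(4 a^3 + 27 b^2) mod 19 = 6
-1728 * (4 a)^3 = -1728 * (4*5)^3 mod 19 = 1
j = 1 * 6^(-1) mod 19 = 16

j = 16 (mod 19)


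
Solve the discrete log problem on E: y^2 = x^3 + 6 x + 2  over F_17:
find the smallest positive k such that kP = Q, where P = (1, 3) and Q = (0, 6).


Enumerate multiples of P until we hit Q = (0, 6):
  1P = (1, 3)
  2P = (13, 13)
  3P = (7, 9)
  4P = (10, 5)
  5P = (5, 15)
  6P = (3, 8)
  7P = (15, 13)
  8P = (14, 12)
  9P = (6, 4)
  10P = (8, 16)
  11P = (0, 11)
  12P = (12, 0)
  13P = (0, 6)
Match found at i = 13.

k = 13


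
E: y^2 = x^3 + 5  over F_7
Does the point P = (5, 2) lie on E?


Check whether y^2 = x^3 + 0 x + 5 (mod 7) for (x, y) = (5, 2).
LHS: y^2 = 2^2 mod 7 = 4
RHS: x^3 + 0 x + 5 = 5^3 + 0*5 + 5 mod 7 = 4
LHS = RHS

Yes, on the curve


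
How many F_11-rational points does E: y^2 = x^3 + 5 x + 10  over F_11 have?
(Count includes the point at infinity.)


For each x in F_11, count y with y^2 = x^3 + 5 x + 10 mod 11:
  x = 1: RHS = 5, y in [4, 7]  -> 2 point(s)
  x = 6: RHS = 3, y in [5, 6]  -> 2 point(s)
  x = 7: RHS = 3, y in [5, 6]  -> 2 point(s)
  x = 8: RHS = 1, y in [1, 10]  -> 2 point(s)
  x = 9: RHS = 3, y in [5, 6]  -> 2 point(s)
  x = 10: RHS = 4, y in [2, 9]  -> 2 point(s)
Affine points: 12. Add the point at infinity: total = 13.

#E(F_11) = 13


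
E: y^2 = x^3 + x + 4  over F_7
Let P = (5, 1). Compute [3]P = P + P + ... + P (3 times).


k = 3 = 11_2 (binary, LSB first: 11)
Double-and-add from P = (5, 1):
  bit 0 = 1: acc = O + (5, 1) = (5, 1)
  bit 1 = 1: acc = (5, 1) + (6, 3) = (0, 2)

3P = (0, 2)


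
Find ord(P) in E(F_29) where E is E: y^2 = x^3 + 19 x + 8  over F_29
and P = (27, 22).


Compute successive multiples of P until we hit O:
  1P = (27, 22)
  2P = (20, 6)
  3P = (18, 11)
  4P = (17, 16)
  5P = (19, 6)
  6P = (16, 0)
  7P = (19, 23)
  8P = (17, 13)
  ... (continuing to 12P)
  12P = O

ord(P) = 12


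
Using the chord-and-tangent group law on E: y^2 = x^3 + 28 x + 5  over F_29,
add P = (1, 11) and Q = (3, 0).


P != Q, so use the chord formula.
s = (y2 - y1) / (x2 - x1) = (18) / (2) mod 29 = 9
x3 = s^2 - x1 - x2 mod 29 = 9^2 - 1 - 3 = 19
y3 = s (x1 - x3) - y1 mod 29 = 9 * (1 - 19) - 11 = 1

P + Q = (19, 1)


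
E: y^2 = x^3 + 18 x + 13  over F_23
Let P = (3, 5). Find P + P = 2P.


Doubling: s = (3 x1^2 + a) / (2 y1)
s = (3*3^2 + 18) / (2*5) mod 23 = 16
x3 = s^2 - 2 x1 mod 23 = 16^2 - 2*3 = 20
y3 = s (x1 - x3) - y1 mod 23 = 16 * (3 - 20) - 5 = 22

2P = (20, 22)


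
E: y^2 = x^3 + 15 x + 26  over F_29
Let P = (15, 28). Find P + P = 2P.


Doubling: s = (3 x1^2 + a) / (2 y1)
s = (3*15^2 + 15) / (2*28) mod 29 = 3
x3 = s^2 - 2 x1 mod 29 = 3^2 - 2*15 = 8
y3 = s (x1 - x3) - y1 mod 29 = 3 * (15 - 8) - 28 = 22

2P = (8, 22)


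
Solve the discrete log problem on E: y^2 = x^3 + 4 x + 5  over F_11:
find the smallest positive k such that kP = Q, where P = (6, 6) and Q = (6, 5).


Enumerate multiples of P until we hit Q = (6, 5):
  1P = (6, 6)
  2P = (3, 0)
  3P = (6, 5)
Match found at i = 3.

k = 3


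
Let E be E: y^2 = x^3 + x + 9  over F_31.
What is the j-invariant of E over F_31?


Delta = -16(4 a^3 + 27 b^2) mod 31 = 5
-1728 * (4 a)^3 = -1728 * (4*1)^3 mod 31 = 16
j = 16 * 5^(-1) mod 31 = 28

j = 28 (mod 31)


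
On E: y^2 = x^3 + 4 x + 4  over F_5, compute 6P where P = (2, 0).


k = 6 = 110_2 (binary, LSB first: 011)
Double-and-add from P = (2, 0):
  bit 0 = 0: acc unchanged = O
  bit 1 = 1: acc = O + O = O
  bit 2 = 1: acc = O + O = O

6P = O


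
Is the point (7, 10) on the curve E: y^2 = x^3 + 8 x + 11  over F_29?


Check whether y^2 = x^3 + 8 x + 11 (mod 29) for (x, y) = (7, 10).
LHS: y^2 = 10^2 mod 29 = 13
RHS: x^3 + 8 x + 11 = 7^3 + 8*7 + 11 mod 29 = 4
LHS != RHS

No, not on the curve


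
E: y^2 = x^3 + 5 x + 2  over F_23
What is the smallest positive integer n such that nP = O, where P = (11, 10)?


Compute successive multiples of P until we hit O:
  1P = (11, 10)
  2P = (1, 13)
  3P = (15, 5)
  4P = (0, 5)
  5P = (20, 11)
  6P = (17, 20)
  7P = (8, 18)
  8P = (6, 15)
  ... (continuing to 21P)
  21P = O

ord(P) = 21


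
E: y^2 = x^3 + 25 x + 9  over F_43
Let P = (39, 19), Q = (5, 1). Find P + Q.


P != Q, so use the chord formula.
s = (y2 - y1) / (x2 - x1) = (25) / (9) mod 43 = 41
x3 = s^2 - x1 - x2 mod 43 = 41^2 - 39 - 5 = 3
y3 = s (x1 - x3) - y1 mod 43 = 41 * (39 - 3) - 19 = 38

P + Q = (3, 38)


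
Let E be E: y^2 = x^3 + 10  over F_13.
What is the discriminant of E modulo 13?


4 a^3 + 27 b^2 = 4*0^3 + 27*10^2 = 0 + 2700 = 2700
Delta = -16 * (2700) = -43200
Delta mod 13 = 12

Delta = 12 (mod 13)


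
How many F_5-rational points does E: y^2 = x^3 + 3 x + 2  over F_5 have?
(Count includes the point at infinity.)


For each x in F_5, count y with y^2 = x^3 + 3 x + 2 mod 5:
  x = 1: RHS = 1, y in [1, 4]  -> 2 point(s)
  x = 2: RHS = 1, y in [1, 4]  -> 2 point(s)
Affine points: 4. Add the point at infinity: total = 5.

#E(F_5) = 5


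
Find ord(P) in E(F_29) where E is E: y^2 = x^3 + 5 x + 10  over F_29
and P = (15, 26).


Compute successive multiples of P until we hit O:
  1P = (15, 26)
  2P = (19, 2)
  3P = (2, 12)
  4P = (25, 19)
  5P = (24, 18)
  6P = (18, 25)
  7P = (9, 1)
  8P = (28, 2)
  ... (continuing to 38P)
  38P = O

ord(P) = 38


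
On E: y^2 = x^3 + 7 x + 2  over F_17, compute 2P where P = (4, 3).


k = 2 = 10_2 (binary, LSB first: 01)
Double-and-add from P = (4, 3):
  bit 0 = 0: acc unchanged = O
  bit 1 = 1: acc = O + (0, 11) = (0, 11)

2P = (0, 11)


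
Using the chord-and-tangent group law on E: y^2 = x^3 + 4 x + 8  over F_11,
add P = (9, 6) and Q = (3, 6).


P != Q, so use the chord formula.
s = (y2 - y1) / (x2 - x1) = (0) / (5) mod 11 = 0
x3 = s^2 - x1 - x2 mod 11 = 0^2 - 9 - 3 = 10
y3 = s (x1 - x3) - y1 mod 11 = 0 * (9 - 10) - 6 = 5

P + Q = (10, 5)


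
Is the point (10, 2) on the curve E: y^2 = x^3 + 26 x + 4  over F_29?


Check whether y^2 = x^3 + 26 x + 4 (mod 29) for (x, y) = (10, 2).
LHS: y^2 = 2^2 mod 29 = 4
RHS: x^3 + 26 x + 4 = 10^3 + 26*10 + 4 mod 29 = 17
LHS != RHS

No, not on the curve


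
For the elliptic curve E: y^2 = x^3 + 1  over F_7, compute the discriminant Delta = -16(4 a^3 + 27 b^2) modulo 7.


4 a^3 + 27 b^2 = 4*0^3 + 27*1^2 = 0 + 27 = 27
Delta = -16 * (27) = -432
Delta mod 7 = 2

Delta = 2 (mod 7)


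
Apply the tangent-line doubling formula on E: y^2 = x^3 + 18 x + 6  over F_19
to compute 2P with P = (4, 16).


Doubling: s = (3 x1^2 + a) / (2 y1)
s = (3*4^2 + 18) / (2*16) mod 19 = 8
x3 = s^2 - 2 x1 mod 19 = 8^2 - 2*4 = 18
y3 = s (x1 - x3) - y1 mod 19 = 8 * (4 - 18) - 16 = 5

2P = (18, 5)


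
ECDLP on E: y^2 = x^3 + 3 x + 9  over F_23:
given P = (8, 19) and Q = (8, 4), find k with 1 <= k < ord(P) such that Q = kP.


Enumerate multiples of P until we hit Q = (8, 4):
  1P = (8, 19)
  2P = (15, 5)
  3P = (4, 19)
  4P = (11, 4)
  5P = (6, 17)
  6P = (10, 2)
  7P = (14, 9)
  8P = (14, 14)
  9P = (10, 21)
  10P = (6, 6)
  11P = (11, 19)
  12P = (4, 4)
  13P = (15, 18)
  14P = (8, 4)
Match found at i = 14.

k = 14


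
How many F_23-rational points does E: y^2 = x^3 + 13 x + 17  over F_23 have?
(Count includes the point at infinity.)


For each x in F_23, count y with y^2 = x^3 + 13 x + 17 mod 23:
  x = 1: RHS = 8, y in [10, 13]  -> 2 point(s)
  x = 4: RHS = 18, y in [8, 15]  -> 2 point(s)
  x = 5: RHS = 0, y in [0]  -> 1 point(s)
  x = 6: RHS = 12, y in [9, 14]  -> 2 point(s)
  x = 8: RHS = 12, y in [9, 14]  -> 2 point(s)
  x = 9: RHS = 12, y in [9, 14]  -> 2 point(s)
  x = 19: RHS = 16, y in [4, 19]  -> 2 point(s)
  x = 21: RHS = 6, y in [11, 12]  -> 2 point(s)
  x = 22: RHS = 3, y in [7, 16]  -> 2 point(s)
Affine points: 17. Add the point at infinity: total = 18.

#E(F_23) = 18


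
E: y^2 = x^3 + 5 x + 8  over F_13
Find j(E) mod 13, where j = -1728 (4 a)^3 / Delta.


Delta = -16(4 a^3 + 27 b^2) mod 13 = 11
-1728 * (4 a)^3 = -1728 * (4*5)^3 mod 13 = 5
j = 5 * 11^(-1) mod 13 = 4

j = 4 (mod 13)


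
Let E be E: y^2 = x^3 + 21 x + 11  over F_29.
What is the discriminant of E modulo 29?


4 a^3 + 27 b^2 = 4*21^3 + 27*11^2 = 37044 + 3267 = 40311
Delta = -16 * (40311) = -644976
Delta mod 29 = 13

Delta = 13 (mod 29)


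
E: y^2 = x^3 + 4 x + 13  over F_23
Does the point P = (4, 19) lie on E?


Check whether y^2 = x^3 + 4 x + 13 (mod 23) for (x, y) = (4, 19).
LHS: y^2 = 19^2 mod 23 = 16
RHS: x^3 + 4 x + 13 = 4^3 + 4*4 + 13 mod 23 = 1
LHS != RHS

No, not on the curve


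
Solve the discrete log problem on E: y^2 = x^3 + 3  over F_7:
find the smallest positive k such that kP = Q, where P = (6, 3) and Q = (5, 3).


Enumerate multiples of P until we hit Q = (5, 3):
  1P = (6, 3)
  2P = (4, 5)
  3P = (5, 3)
Match found at i = 3.

k = 3


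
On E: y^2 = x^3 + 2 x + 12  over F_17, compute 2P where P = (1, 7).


k = 2 = 10_2 (binary, LSB first: 01)
Double-and-add from P = (1, 7):
  bit 0 = 0: acc unchanged = O
  bit 1 = 1: acc = O + (14, 9) = (14, 9)

2P = (14, 9)


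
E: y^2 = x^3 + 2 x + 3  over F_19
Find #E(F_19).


For each x in F_19, count y with y^2 = x^3 + 2 x + 3 mod 19:
  x = 1: RHS = 6, y in [5, 14]  -> 2 point(s)
  x = 3: RHS = 17, y in [6, 13]  -> 2 point(s)
  x = 5: RHS = 5, y in [9, 10]  -> 2 point(s)
  x = 9: RHS = 9, y in [3, 16]  -> 2 point(s)
  x = 10: RHS = 16, y in [4, 15]  -> 2 point(s)
  x = 11: RHS = 7, y in [8, 11]  -> 2 point(s)
  x = 12: RHS = 7, y in [8, 11]  -> 2 point(s)
  x = 14: RHS = 1, y in [1, 18]  -> 2 point(s)
  x = 15: RHS = 7, y in [8, 11]  -> 2 point(s)
  x = 18: RHS = 0, y in [0]  -> 1 point(s)
Affine points: 19. Add the point at infinity: total = 20.

#E(F_19) = 20


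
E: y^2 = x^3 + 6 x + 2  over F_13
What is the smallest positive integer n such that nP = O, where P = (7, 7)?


Compute successive multiples of P until we hit O:
  1P = (7, 7)
  2P = (8, 9)
  3P = (2, 3)
  4P = (1, 3)
  5P = (4, 8)
  6P = (5, 1)
  7P = (10, 10)
  8P = (10, 3)
  ... (continuing to 15P)
  15P = O

ord(P) = 15


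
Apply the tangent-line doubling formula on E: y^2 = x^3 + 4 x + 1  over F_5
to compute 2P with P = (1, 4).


Doubling: s = (3 x1^2 + a) / (2 y1)
s = (3*1^2 + 4) / (2*4) mod 5 = 4
x3 = s^2 - 2 x1 mod 5 = 4^2 - 2*1 = 4
y3 = s (x1 - x3) - y1 mod 5 = 4 * (1 - 4) - 4 = 4

2P = (4, 4)


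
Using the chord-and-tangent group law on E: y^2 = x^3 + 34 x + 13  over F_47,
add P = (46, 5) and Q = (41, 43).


P != Q, so use the chord formula.
s = (y2 - y1) / (x2 - x1) = (38) / (42) mod 47 = 30
x3 = s^2 - x1 - x2 mod 47 = 30^2 - 46 - 41 = 14
y3 = s (x1 - x3) - y1 mod 47 = 30 * (46 - 14) - 5 = 15

P + Q = (14, 15)


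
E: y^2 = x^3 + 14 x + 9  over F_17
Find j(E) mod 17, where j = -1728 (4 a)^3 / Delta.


Delta = -16(4 a^3 + 27 b^2) mod 17 = 5
-1728 * (4 a)^3 = -1728 * (4*14)^3 mod 17 = 2
j = 2 * 5^(-1) mod 17 = 14

j = 14 (mod 17)


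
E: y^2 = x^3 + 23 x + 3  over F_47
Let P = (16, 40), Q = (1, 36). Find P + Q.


P != Q, so use the chord formula.
s = (y2 - y1) / (x2 - x1) = (43) / (32) mod 47 = 41
x3 = s^2 - x1 - x2 mod 47 = 41^2 - 16 - 1 = 19
y3 = s (x1 - x3) - y1 mod 47 = 41 * (16 - 19) - 40 = 25

P + Q = (19, 25)


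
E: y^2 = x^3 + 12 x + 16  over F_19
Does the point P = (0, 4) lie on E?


Check whether y^2 = x^3 + 12 x + 16 (mod 19) for (x, y) = (0, 4).
LHS: y^2 = 4^2 mod 19 = 16
RHS: x^3 + 12 x + 16 = 0^3 + 12*0 + 16 mod 19 = 16
LHS = RHS

Yes, on the curve


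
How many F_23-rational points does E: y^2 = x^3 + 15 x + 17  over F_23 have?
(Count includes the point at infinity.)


For each x in F_23, count y with y^2 = x^3 + 15 x + 17 mod 23:
  x = 2: RHS = 9, y in [3, 20]  -> 2 point(s)
  x = 4: RHS = 3, y in [7, 16]  -> 2 point(s)
  x = 6: RHS = 1, y in [1, 22]  -> 2 point(s)
  x = 11: RHS = 18, y in [8, 15]  -> 2 point(s)
  x = 12: RHS = 16, y in [4, 19]  -> 2 point(s)
  x = 14: RHS = 4, y in [2, 21]  -> 2 point(s)
  x = 15: RHS = 6, y in [11, 12]  -> 2 point(s)
  x = 16: RHS = 6, y in [11, 12]  -> 2 point(s)
  x = 18: RHS = 1, y in [1, 22]  -> 2 point(s)
  x = 19: RHS = 8, y in [10, 13]  -> 2 point(s)
  x = 21: RHS = 2, y in [5, 18]  -> 2 point(s)
  x = 22: RHS = 1, y in [1, 22]  -> 2 point(s)
Affine points: 24. Add the point at infinity: total = 25.

#E(F_23) = 25


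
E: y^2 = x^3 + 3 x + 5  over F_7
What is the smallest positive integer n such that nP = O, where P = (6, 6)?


Compute successive multiples of P until we hit O:
  1P = (6, 6)
  2P = (4, 2)
  3P = (1, 4)
  4P = (1, 3)
  5P = (4, 5)
  6P = (6, 1)
  7P = O

ord(P) = 7


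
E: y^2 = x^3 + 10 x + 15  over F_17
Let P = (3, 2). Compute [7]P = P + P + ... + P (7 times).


k = 7 = 111_2 (binary, LSB first: 111)
Double-and-add from P = (3, 2):
  bit 0 = 1: acc = O + (3, 2) = (3, 2)
  bit 1 = 1: acc = (3, 2) + (2, 3) = (13, 8)
  bit 2 = 1: acc = (13, 8) + (0, 10) = (0, 7)

7P = (0, 7)


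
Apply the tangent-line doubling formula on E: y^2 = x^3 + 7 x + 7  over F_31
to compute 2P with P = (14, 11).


Doubling: s = (3 x1^2 + a) / (2 y1)
s = (3*14^2 + 7) / (2*11) mod 31 = 20
x3 = s^2 - 2 x1 mod 31 = 20^2 - 2*14 = 0
y3 = s (x1 - x3) - y1 mod 31 = 20 * (14 - 0) - 11 = 21

2P = (0, 21)


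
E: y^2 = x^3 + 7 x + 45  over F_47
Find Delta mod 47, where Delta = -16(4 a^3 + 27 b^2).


4 a^3 + 27 b^2 = 4*7^3 + 27*45^2 = 1372 + 54675 = 56047
Delta = -16 * (56047) = -896752
Delta mod 47 = 8

Delta = 8 (mod 47)


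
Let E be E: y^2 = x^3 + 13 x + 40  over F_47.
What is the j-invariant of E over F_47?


Delta = -16(4 a^3 + 27 b^2) mod 47 = 45
-1728 * (4 a)^3 = -1728 * (4*13)^3 mod 47 = 12
j = 12 * 45^(-1) mod 47 = 41

j = 41 (mod 47)


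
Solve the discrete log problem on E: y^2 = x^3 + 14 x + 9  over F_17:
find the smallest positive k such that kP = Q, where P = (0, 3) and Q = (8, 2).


Enumerate multiples of P until we hit Q = (8, 2):
  1P = (0, 3)
  2P = (13, 12)
  3P = (8, 15)
  4P = (7, 12)
  5P = (12, 1)
  6P = (14, 5)
  7P = (11, 10)
  8P = (5, 0)
  9P = (11, 7)
  10P = (14, 12)
  11P = (12, 16)
  12P = (7, 5)
  13P = (8, 2)
Match found at i = 13.

k = 13


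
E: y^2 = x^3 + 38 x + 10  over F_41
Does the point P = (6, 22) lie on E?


Check whether y^2 = x^3 + 38 x + 10 (mod 41) for (x, y) = (6, 22).
LHS: y^2 = 22^2 mod 41 = 33
RHS: x^3 + 38 x + 10 = 6^3 + 38*6 + 10 mod 41 = 3
LHS != RHS

No, not on the curve


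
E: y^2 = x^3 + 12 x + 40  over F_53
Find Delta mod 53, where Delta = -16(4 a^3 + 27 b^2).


4 a^3 + 27 b^2 = 4*12^3 + 27*40^2 = 6912 + 43200 = 50112
Delta = -16 * (50112) = -801792
Delta mod 53 = 45

Delta = 45 (mod 53)


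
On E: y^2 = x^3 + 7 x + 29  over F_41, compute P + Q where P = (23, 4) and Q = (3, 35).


P != Q, so use the chord formula.
s = (y2 - y1) / (x2 - x1) = (31) / (21) mod 41 = 21
x3 = s^2 - x1 - x2 mod 41 = 21^2 - 23 - 3 = 5
y3 = s (x1 - x3) - y1 mod 41 = 21 * (23 - 5) - 4 = 5

P + Q = (5, 5)
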